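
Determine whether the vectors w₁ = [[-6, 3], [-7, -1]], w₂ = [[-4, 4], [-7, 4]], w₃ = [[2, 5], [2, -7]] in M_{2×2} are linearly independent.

linearly independent

Take coordinates with respect to the standard basis {E₁₁, E₁₂, E₂₁, E₂₂}.
Place the vectors as rows of a 3×4 matrix and reduce to echelon form.
The reduction yields 3 nonzero rows, so the rank is 3.
Since rank = 3 (the number of vectors), the set is linearly independent.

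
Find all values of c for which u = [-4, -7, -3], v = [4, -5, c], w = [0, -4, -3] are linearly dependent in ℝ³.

c = -6

Place the vectors as rows of a 3×3 matrix; dependence ⇔ determinant zero.
The determinant works out to -16*c - 96.
Setting this to zero gives c = -6.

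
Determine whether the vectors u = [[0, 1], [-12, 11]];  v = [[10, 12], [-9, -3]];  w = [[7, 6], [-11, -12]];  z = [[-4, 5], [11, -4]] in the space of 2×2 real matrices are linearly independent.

linearly independent

Take coordinates with respect to the standard basis {E₁₁, E₁₂, E₂₁, E₂₂}.
The matrix [u|v|w|z] has determinant -17230.
A nonzero determinant means the columns are linearly independent.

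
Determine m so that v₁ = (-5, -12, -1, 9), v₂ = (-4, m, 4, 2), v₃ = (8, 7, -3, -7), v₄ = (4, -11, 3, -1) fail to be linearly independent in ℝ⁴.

m = -26/7

Dependence holds iff the 4×4 matrix [v₁ v₂ v₃ v₄] is singular.
Cofactor expansion gives det = 224*m + 832.
Setting this to zero gives m = -26/7.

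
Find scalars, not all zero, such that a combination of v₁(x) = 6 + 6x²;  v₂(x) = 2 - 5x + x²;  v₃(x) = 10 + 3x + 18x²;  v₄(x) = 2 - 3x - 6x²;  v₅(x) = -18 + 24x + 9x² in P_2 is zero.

2v₁ - v₃ - v₄ = 0

Take coordinates with respect to {1, x, x²}.
Write the vectors as columns of a matrix and find a nonzero vector in its null space.
A generator of the null space is (2, 0, -1, -1, 0).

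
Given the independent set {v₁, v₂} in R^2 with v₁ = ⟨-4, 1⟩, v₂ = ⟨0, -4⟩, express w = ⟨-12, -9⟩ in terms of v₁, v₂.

w = 3v₁ + 3v₂

Write w = a₁v₁ + a₂v₂ and equate components.
Row-reducing the augmented matrix gives the unique coefficients (a₁, a₂) = (3, 3).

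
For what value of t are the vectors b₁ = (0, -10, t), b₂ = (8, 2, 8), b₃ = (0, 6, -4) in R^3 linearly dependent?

The vectors are dependent exactly when the determinant of the matrix with rows b₁, b₂, b₃ vanishes.
Expanding, det = 48*t - 320.
Solving 48*t - 320 = 0 yields t = 20/3.

t = 20/3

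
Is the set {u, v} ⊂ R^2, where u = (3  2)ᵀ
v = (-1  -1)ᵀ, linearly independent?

Form the 2×2 matrix with these as columns; its determinant is -1.
A nonzero determinant means the columns are linearly independent.

linearly independent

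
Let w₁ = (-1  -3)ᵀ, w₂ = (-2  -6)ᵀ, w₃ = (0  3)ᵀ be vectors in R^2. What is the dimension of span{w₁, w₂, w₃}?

2

Apply Gaussian elimination to the matrix whose rows are w₁, w₂, w₃.
Reduction leaves 2 leading entries, giving rank 2.
(With 3 elements in a 2-dimensional space the rank is at most 2.)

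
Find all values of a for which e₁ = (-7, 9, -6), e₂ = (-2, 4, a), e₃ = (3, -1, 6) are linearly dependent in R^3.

Place the vectors as rows of a 3×3 matrix; dependence ⇔ determinant zero.
The determinant works out to 20*a.
Setting this to zero gives a = 0.

a = 0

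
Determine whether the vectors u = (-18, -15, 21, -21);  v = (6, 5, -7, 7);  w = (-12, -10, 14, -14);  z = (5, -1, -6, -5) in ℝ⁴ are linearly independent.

linearly dependent

One vector is a scalar multiple of another, so the set is dependent.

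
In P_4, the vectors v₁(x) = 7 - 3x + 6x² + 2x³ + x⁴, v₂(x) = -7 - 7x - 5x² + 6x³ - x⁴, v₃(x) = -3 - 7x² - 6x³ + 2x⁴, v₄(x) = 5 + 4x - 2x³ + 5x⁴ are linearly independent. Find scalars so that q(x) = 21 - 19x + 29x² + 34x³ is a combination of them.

q = 3v₁ + 2v₂ - 3v₃ + v₄

Take coordinate vectors relative to {1, x, …, x⁴}.
Since v₁, v₂, v₃, v₄ are independent, the coefficients expressing q are uniquely determined by a linear system.
The system has the unique solution (c₁, …, c₄) = (3, 2, -3, 1).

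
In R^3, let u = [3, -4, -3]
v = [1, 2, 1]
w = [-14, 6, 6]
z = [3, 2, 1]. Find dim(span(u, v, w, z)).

Put the 3×4 matrix [u|v|w|z] into echelon form.
The echelon form has 3 nonzero rows, so the rank is 3.
(With 4 elements in a 3-dimensional space the rank is at most 3.)

dim = 3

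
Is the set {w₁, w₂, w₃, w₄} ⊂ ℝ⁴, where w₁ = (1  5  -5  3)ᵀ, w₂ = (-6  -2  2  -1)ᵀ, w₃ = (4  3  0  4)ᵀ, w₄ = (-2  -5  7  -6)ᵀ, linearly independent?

Form the 4×4 matrix with these as columns; its determinant is -385.
A nonzero determinant means the columns are linearly independent.

linearly independent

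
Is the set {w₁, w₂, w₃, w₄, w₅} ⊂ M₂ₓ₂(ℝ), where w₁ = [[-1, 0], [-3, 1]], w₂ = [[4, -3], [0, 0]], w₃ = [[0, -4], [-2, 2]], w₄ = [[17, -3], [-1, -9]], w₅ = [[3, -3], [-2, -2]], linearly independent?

Write each element as a coordinate vector in ℝ⁴ using {E₁₁, E₁₂, E₂₁, E₂₂}.
There are 5 vectors in a 4-dimensional space, so they cannot be linearly independent.

linearly dependent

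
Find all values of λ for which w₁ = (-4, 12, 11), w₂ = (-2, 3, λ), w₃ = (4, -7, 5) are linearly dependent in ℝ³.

Dependence holds iff the 3×3 matrix [w₁ w₂ w₃] is singular.
The determinant works out to 20*λ + 82.
Solving 20*λ + 82 = 0 yields λ = -41/10.

λ = -41/10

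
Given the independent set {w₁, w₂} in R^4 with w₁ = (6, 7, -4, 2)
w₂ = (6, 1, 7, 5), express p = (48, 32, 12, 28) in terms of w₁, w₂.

Since w₁, w₂ are independent, the coefficients expressing p are uniquely determined by a linear system.
Row-reducing the augmented matrix gives the unique coefficients (α₁, α₂) = (4, 4).

p = 4w₁ + 4w₂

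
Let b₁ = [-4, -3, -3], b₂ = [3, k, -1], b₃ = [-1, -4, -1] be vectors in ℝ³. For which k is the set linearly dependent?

k = -40

Place the vectors as rows of a 3×3 matrix; dependence ⇔ determinant zero.
Cofactor expansion gives det = k + 40.
Setting this to zero gives k = -40.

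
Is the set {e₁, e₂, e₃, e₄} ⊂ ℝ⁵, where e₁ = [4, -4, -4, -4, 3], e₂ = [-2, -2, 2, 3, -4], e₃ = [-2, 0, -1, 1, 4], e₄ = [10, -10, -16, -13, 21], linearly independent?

Row-reduce the matrix whose columns are e₁, e₂, e₃, e₄.
The reduction yields 3 nonzero rows, so the rank is 3.
Since rank 3 < 4, the set is linearly dependent.

linearly dependent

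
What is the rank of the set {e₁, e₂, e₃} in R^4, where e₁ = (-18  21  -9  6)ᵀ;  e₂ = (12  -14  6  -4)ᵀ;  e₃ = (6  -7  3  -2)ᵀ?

1

Row-reduce the 3×4 matrix with these as rows.
The echelon form has 1 nonzero row, so the rank is 1.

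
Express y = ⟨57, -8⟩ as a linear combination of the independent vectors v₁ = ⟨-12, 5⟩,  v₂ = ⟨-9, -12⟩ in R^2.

Solve the system with v₁, v₂ as columns and y as the right-hand side.
Row-reducing the augmented matrix gives the unique coefficients (α₁, α₂) = (-4, -1).

y = -4v₁ - v₂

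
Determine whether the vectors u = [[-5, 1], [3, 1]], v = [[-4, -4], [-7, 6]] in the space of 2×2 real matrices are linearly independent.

linearly independent

Write each element as a coordinate vector in ℝ⁴ using {E₁₁, E₁₂, E₂₁, E₂₂}.
Place the vectors as rows of a 2×4 matrix and reduce to echelon form.
The reduction yields 2 nonzero rows, so the rank is 2.
Since rank = 2 (the number of vectors), the set is linearly independent.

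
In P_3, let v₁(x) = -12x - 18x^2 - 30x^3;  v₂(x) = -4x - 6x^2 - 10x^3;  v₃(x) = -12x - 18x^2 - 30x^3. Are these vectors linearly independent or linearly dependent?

Write each element as a coordinate vector in ℝ⁴ using {1, x, …, x^3}.
One vector is a scalar multiple of another, so the set is dependent.

linearly dependent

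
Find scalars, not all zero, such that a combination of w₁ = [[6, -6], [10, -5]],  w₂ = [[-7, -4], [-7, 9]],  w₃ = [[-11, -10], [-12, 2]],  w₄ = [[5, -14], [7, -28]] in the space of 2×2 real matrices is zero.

Pass to coordinate vectors relative to the basis {E₁₁, E₁₂, E₂₁, E₂₂}.
Set up α₁w₁ + … + α₄w₄ = 0 and solve the homogeneous system.
The free variable yields coefficients (1, -3, 2, -1) (any nonzero multiple also works).

w₁ - 3w₂ + 2w₃ - w₄ = 0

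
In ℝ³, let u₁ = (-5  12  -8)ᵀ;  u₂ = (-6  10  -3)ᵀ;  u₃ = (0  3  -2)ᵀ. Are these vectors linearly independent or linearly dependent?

linearly independent

Place the vectors as rows of a 3×3 matrix and reduce to echelon form.
The reduction yields 3 nonzero rows, so the rank is 3.
Since rank = 3 (the number of vectors), the set is linearly independent.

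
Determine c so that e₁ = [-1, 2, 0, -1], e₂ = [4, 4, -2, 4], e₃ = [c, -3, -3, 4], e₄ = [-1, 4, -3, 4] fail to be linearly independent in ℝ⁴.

c = -41/6

Place the vectors as rows of a 4×4 matrix; dependence ⇔ determinant zero.
Cofactor expansion gives det = 12*c + 82.
Solving 12*c + 82 = 0 yields c = -41/6.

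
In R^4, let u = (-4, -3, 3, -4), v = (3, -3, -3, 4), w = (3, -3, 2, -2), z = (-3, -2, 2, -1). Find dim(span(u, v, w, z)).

Apply Gaussian elimination to the matrix whose rows are u, v, w, z.
Reduction leaves 4 leading entries, giving rank 4.

4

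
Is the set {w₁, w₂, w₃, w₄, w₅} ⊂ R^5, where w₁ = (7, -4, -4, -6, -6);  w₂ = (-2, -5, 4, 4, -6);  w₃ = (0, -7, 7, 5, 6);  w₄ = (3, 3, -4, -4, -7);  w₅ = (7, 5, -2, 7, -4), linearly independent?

linearly independent

Row-reduce the matrix whose columns are w₁, w₂, w₃, w₄, w₅.
The reduction yields 5 nonzero rows, so the rank is 5.
Since rank = 5 (the number of vectors), the set is linearly independent.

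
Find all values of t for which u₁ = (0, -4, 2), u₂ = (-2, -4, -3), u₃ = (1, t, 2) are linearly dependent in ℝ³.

t = 1

The vectors are dependent exactly when the determinant of the matrix with rows u₁, u₂, u₃ vanishes.
Cofactor expansion gives det = 4 - 4*t.
Solving 4 - 4*t = 0 yields t = 1.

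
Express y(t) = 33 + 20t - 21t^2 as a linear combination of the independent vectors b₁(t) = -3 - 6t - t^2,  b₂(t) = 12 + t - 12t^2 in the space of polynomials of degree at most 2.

y = -3b₁ + 2b₂

Work in coordinates with respect to the standard basis {1, t, t^2}.
Since b₁, b₂ are independent, the coefficients expressing y are uniquely determined by a linear system.
Row-reducing the augmented matrix gives the unique coefficients (c₁, c₂) = (-3, 2).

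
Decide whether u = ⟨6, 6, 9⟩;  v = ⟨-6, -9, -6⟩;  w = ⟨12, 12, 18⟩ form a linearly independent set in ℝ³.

Place the vectors as rows of a 3×3 matrix and reduce to echelon form.
The reduction yields 2 nonzero rows, so the rank is 2.
Since rank 2 < 3, the set is linearly dependent.
Indeed 2u - w = 0.

linearly dependent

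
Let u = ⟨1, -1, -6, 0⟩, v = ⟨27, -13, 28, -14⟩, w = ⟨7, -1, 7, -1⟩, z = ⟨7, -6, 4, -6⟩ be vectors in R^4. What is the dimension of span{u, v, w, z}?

Apply Gaussian elimination to the matrix whose rows are u, v, w, z.
The echelon form has 3 nonzero rows, so the rank is 3.

dim = 3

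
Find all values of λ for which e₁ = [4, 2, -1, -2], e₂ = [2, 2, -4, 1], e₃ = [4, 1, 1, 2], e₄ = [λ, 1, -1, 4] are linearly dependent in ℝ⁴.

λ = 8/3

Dependence holds iff the 4×4 matrix [e₁ e₂ e₃ e₄] is singular.
Cofactor expansion gives det = 27*λ - 72.
Setting this to zero gives λ = 8/3.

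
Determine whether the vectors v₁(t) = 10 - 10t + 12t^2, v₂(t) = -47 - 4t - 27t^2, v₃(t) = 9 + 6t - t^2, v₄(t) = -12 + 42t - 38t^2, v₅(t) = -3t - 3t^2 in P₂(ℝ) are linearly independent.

Take coordinates with respect to the standard basis {1, t, t^2}.
There are 5 vectors in a 3-dimensional space, so they cannot be linearly independent.

linearly dependent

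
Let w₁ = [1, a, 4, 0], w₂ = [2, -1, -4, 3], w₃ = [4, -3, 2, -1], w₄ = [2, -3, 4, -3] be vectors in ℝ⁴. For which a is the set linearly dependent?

Place the vectors as rows of a 4×4 matrix; dependence ⇔ determinant zero.
Expanding, det = 8*a - 56.
Setting this to zero gives a = 7.

a = 7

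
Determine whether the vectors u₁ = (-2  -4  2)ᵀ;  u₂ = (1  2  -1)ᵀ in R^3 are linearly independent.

Row-reduce the matrix whose columns are u₁, u₂.
The reduction yields 1 nonzero row, so the rank is 1.
Since rank 1 < 2, the set is linearly dependent.
Indeed u₁ + 2u₂ = 0.

linearly dependent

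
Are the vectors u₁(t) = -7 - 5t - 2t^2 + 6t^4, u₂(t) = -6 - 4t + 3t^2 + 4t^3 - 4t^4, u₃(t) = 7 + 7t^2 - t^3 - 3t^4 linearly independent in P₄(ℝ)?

linearly independent

Write each element as a coordinate vector in ℝ⁵ using {1, t, …, t^4}.
Place the vectors as rows of a 3×5 matrix and reduce to echelon form.
The reduction yields 3 nonzero rows, so the rank is 3.
Since rank = 3 (the number of vectors), the set is linearly independent.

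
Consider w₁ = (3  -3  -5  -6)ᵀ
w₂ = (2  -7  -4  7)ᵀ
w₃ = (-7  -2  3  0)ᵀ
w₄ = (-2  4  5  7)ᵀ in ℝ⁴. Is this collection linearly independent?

linearly independent

Form the 4×4 matrix with these as columns; its determinant is 119.
A nonzero determinant means the columns are linearly independent.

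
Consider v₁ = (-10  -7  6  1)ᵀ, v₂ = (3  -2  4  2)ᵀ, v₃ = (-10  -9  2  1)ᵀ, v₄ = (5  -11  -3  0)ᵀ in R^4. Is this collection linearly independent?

linearly independent

Form the 4×4 matrix with these as columns; its determinant is 1194.
A nonzero determinant means the columns are linearly independent.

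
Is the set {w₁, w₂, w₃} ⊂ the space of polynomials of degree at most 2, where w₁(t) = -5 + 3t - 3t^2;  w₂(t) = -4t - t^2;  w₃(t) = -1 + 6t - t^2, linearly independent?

linearly independent

Take coordinates with respect to the standard basis {1, t, t^2}.
The matrix [w₁|w₂|w₃] has determinant -35.
A nonzero determinant means the columns are linearly independent.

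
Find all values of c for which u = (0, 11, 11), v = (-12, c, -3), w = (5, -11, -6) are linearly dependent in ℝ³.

c = 9

Dependence holds iff the 3×3 matrix [u v w] is singular.
Expanding, det = 495 - 55*c.
Solving 495 - 55*c = 0 yields c = 9.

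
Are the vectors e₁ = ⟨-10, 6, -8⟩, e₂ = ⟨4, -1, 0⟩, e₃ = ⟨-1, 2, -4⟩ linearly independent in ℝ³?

Form the 3×3 matrix with these as columns; its determinant is 0.
A zero determinant means the columns are linearly dependent.
Indeed e₁ + 2e₂ - 2e₃ = 0.

linearly dependent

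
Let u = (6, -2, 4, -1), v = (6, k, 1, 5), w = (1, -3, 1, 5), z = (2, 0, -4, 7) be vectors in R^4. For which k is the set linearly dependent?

Dependence holds iff the 4×4 matrix [u v w z] is singular.
The determinant works out to 180*k + 450.
This vanishes exactly when k = -5/2.

k = -5/2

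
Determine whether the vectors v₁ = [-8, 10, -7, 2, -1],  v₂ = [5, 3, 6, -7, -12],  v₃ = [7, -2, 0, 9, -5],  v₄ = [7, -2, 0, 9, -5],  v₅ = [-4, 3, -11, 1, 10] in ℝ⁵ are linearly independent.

linearly dependent

Two of the vectors are equal, giving an immediate dependence.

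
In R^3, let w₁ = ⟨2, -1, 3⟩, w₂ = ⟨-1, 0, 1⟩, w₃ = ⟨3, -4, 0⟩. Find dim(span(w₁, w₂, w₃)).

dim = 3

Row-reduce the 3×3 matrix with these as rows.
The echelon form has 3 nonzero rows, so the rank is 3.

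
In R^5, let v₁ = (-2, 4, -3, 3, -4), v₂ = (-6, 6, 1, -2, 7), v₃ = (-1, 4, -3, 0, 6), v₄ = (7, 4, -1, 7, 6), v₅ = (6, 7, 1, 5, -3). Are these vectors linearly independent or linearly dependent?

linearly independent

Row-reduce the matrix whose columns are v₁, v₂, v₃, v₄, v₅.
The reduction yields 5 nonzero rows, so the rank is 5.
Since rank = 5 (the number of vectors), the set is linearly independent.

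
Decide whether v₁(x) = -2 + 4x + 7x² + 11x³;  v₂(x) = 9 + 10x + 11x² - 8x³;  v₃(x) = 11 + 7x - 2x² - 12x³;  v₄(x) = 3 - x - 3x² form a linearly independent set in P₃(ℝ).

Write each element as a coordinate vector in ℝ⁴ using {1, x, …, x³}.
The matrix [v₁|v₂|v₃|v₄] has determinant 3799.
A nonzero determinant means the columns are linearly independent.

linearly independent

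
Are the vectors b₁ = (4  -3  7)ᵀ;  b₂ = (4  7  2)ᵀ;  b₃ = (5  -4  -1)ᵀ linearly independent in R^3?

linearly independent

Form the 3×3 matrix with these as columns; its determinant is -395.
A nonzero determinant means the columns are linearly independent.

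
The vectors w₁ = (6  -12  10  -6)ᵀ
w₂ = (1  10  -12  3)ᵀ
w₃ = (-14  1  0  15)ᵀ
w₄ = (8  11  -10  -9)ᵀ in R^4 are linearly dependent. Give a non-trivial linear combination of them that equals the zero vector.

Solve the homogeneous system with w₁, w₂, w₃, w₄ as columns by row-reducing the coefficient matrix.
The free variable yields coefficients (1, 0, 1, 1) (any nonzero multiple also works).

w₁ + w₃ + w₄ = 0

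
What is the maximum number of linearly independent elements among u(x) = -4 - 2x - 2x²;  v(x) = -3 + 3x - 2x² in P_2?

Use coordinates relative to {1, x, x²}.
Form the matrix with u, v as columns and reduce.
Exactly 2 pivots survive; hence the rank is 2.

2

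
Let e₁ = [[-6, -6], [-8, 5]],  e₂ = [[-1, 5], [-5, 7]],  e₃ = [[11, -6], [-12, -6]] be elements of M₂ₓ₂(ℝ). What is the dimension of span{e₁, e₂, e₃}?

Represent each element by its coordinate vector in ℝ⁴.
Form the matrix with e₁, e₂, e₃ as columns and reduce.
Exactly 3 pivots survive; hence the rank is 3.

dim = 3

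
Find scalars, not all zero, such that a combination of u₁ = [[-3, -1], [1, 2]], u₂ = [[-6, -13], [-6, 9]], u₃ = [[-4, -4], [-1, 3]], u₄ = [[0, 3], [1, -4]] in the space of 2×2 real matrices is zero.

2u₁ + u₂ - 3u₃ + u₄ = 0

Take coordinates with respect to {E₁₁, E₁₂, E₂₁, E₂₂}.
Row-reduce the matrix with u₁, u₂, u₃, u₄ as columns; the null space gives the coefficients.
A generator of the null space is (2, 1, -3, 1).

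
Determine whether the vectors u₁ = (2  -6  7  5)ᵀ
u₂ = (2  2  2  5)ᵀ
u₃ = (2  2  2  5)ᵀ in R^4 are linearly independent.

linearly dependent

Two of the vectors are equal, giving an immediate dependence.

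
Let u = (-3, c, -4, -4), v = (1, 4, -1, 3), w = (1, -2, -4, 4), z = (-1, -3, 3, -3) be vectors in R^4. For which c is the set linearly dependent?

c = -38

The set is linearly dependent precisely when det[u; v; w; z] = 0.
The determinant works out to 2*c + 76.
Setting this to zero gives c = -38.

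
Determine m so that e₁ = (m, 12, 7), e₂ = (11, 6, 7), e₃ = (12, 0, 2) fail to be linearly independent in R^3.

The set is linearly dependent precisely when det[e₁; e₂; e₃] = 0.
The determinant works out to 12*m + 240.
This vanishes exactly when m = -20.

m = -20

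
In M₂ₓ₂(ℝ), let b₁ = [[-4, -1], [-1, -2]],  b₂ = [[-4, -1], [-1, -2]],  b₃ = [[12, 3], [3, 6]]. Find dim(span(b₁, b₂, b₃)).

Pass to coordinate vectors with respect to the basis {E₁₁, E₁₂, E₂₁, E₂₂}.
Form the matrix with b₁, b₂, b₃ as columns and reduce.
There is 1 pivot column, so rank = 1.

dim = 1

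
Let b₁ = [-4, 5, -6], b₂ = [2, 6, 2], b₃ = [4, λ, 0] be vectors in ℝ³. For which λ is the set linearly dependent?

λ = 46

Dependence holds iff the 3×3 matrix [b₁ b₂ b₃] is singular.
Cofactor expansion gives det = 184 - 4*λ.
Solving 184 - 4*λ = 0 yields λ = 46.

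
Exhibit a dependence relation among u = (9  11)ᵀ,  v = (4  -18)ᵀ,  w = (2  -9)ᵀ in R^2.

Row-reduce the matrix with u, v, w as columns; the null space gives the coefficients.
One solution (up to scaling) is (0, 1, -2).

v - 2w = 0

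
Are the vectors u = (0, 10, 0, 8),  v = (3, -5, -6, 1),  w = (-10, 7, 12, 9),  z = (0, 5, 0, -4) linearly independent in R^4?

linearly independent

Form the 4×4 matrix with these as columns; its determinant is -1920.
A nonzero determinant means the columns are linearly independent.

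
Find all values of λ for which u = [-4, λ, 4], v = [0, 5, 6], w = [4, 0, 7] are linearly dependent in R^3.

λ = 55/6

The vectors are dependent exactly when the determinant of the matrix with rows u, v, w vanishes.
Expanding, det = 24*λ - 220.
Solving 24*λ - 220 = 0 yields λ = 55/6.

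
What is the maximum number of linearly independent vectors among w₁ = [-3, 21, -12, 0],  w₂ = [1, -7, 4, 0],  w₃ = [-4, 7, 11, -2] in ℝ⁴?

Row-reduce the 3×4 matrix with these as rows.
The echelon form has 2 nonzero rows, so the rank is 2.

2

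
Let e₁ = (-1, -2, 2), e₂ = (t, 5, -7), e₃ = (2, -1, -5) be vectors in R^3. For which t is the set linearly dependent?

t = 10/3

Place the vectors as rows of a 3×3 matrix; dependence ⇔ determinant zero.
The determinant works out to 40 - 12*t.
Setting this to zero gives t = 10/3.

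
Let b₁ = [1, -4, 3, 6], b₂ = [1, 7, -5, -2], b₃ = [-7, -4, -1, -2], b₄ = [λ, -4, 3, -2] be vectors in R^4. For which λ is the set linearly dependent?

Dependence holds iff the 4×4 matrix [b₁ b₂ b₃ b₄] is singular.
The determinant works out to 128*λ + 160.
Setting this to zero gives λ = -5/4.

λ = -5/4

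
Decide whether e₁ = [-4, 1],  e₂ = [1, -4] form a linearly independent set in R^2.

linearly independent

Row-reduce the matrix whose columns are e₁, e₂.
The reduction yields 2 nonzero rows, so the rank is 2.
Since rank = 2 (the number of vectors), the set is linearly independent.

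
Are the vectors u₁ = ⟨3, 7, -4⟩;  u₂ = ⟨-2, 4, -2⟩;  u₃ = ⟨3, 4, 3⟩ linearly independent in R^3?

Form the 3×3 matrix with these as columns; its determinant is 140.
A nonzero determinant means the columns are linearly independent.

linearly independent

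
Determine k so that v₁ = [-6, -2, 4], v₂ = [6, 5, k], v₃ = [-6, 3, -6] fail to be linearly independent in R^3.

k = -10

Dependence holds iff the 3×3 matrix [v₁ v₂ v₃] is singular.
The determinant works out to 30*k + 300.
Setting this to zero gives k = -10.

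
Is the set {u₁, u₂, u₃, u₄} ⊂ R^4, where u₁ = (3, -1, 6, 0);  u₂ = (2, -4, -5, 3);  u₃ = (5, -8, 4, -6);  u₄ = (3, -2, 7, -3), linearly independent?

linearly dependent

Row-reduce the matrix whose columns are u₁, u₂, u₃, u₄.
The reduction yields 3 nonzero rows, so the rank is 3.
Since rank 3 < 4, the set is linearly dependent.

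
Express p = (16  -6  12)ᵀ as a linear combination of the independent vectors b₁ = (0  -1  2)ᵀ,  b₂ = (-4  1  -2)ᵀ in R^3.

p = 2b₁ - 4b₂

Since b₁, b₂ are independent, the coefficients expressing p are uniquely determined by a linear system.
Back-substitution yields (α₁, α₂) = (2, -4).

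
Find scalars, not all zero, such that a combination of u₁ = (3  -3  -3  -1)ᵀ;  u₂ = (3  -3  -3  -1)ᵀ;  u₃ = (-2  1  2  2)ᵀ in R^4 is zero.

Row-reduce the matrix with u₁, u₂, u₃ as columns; the null space gives the coefficients.
One solution (up to scaling) is (1, -1, 0).

u₁ - u₂ = 0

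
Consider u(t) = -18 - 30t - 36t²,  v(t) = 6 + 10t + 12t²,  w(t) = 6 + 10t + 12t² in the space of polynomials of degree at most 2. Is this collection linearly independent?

linearly dependent

Take coordinates with respect to the standard basis {1, t, t²}.
One vector is a scalar multiple of another, so the set is dependent.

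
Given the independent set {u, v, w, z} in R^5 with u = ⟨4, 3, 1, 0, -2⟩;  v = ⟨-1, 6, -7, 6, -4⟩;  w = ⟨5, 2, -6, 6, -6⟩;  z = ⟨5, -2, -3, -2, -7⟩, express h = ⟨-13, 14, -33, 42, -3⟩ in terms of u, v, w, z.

Since u, v, w, z are independent, the coefficients expressing h are uniquely determined by a linear system.
Back-substitution yields (c₁, …, c₄) = (-4, 2, 4, -3).

h = -4u + 2v + 4w - 3z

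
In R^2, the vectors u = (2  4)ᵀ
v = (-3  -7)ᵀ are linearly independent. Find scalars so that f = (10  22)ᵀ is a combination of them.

f = 2u - 2v

Solve the system with u, v as columns and f as the right-hand side.
Back-substitution yields (c₁, c₂) = (2, -2).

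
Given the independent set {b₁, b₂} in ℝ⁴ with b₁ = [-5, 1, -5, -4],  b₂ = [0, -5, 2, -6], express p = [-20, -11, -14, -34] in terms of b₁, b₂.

p = 4b₁ + 3b₂

Write p = c₁b₁ + c₂b₂ and equate components.
Back-substitution yields (c₁, c₂) = (4, 3).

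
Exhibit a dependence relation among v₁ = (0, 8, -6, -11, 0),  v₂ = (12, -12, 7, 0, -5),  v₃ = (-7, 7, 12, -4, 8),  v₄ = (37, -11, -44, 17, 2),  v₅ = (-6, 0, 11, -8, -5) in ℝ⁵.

Set up α₁v₁ + … + α₅v₅ = 0 and solve the homogeneous system.
The free variable yields coefficients (1, 1, -1, -1, -3) (any nonzero multiple also works).

v₁ + v₂ - v₃ - v₄ - 3v₅ = 0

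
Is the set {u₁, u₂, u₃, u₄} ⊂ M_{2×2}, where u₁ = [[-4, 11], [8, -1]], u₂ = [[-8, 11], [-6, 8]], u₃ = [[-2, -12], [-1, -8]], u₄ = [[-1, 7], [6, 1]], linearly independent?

linearly independent

Take coordinates with respect to the standard basis {E₁₁, E₁₂, E₂₁, E₂₂}.
The matrix [u₁|u₂|u₃|u₄] has determinant 2115.
A nonzero determinant means the columns are linearly independent.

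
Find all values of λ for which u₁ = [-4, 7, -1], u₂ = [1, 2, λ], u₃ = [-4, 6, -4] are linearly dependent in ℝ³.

λ = 23/2

The vectors are dependent exactly when the determinant of the matrix with rows u₁, u₂, u₃ vanishes.
Expanding, det = 46 - 4*λ.
This vanishes exactly when λ = 23/2.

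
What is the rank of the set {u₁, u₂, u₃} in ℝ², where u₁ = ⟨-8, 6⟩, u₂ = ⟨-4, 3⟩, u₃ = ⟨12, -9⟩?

Apply Gaussian elimination to the matrix whose rows are u₁, u₂, u₃.
There is 1 pivot column, so rank = 1.
(With 3 elements in a 2-dimensional space the rank is at most 2.)

rank 1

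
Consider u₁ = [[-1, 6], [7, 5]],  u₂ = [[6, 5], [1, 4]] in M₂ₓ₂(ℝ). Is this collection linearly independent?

linearly independent

Write each element as a coordinate vector in ℝ⁴ using {E₁₁, E₁₂, E₂₁, E₂₂}.
Place the vectors as rows of a 2×4 matrix and reduce to echelon form.
The reduction yields 2 nonzero rows, so the rank is 2.
Since rank = 2 (the number of vectors), the set is linearly independent.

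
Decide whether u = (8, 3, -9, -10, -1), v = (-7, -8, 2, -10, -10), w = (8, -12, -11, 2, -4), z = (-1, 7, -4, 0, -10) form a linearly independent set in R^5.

Row-reduce the matrix whose columns are u, v, w, z.
The reduction yields 4 nonzero rows, so the rank is 4.
Since rank = 4 (the number of vectors), the set is linearly independent.

linearly independent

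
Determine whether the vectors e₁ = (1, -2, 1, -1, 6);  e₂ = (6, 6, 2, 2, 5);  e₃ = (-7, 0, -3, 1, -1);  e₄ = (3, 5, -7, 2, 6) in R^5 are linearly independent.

linearly independent

Place the vectors as rows of a 4×5 matrix and reduce to echelon form.
The reduction yields 4 nonzero rows, so the rank is 4.
Since rank = 4 (the number of vectors), the set is linearly independent.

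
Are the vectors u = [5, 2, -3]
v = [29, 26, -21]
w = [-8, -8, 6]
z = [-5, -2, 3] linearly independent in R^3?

There are 4 vectors in a 3-dimensional space, so they cannot be linearly independent.

linearly dependent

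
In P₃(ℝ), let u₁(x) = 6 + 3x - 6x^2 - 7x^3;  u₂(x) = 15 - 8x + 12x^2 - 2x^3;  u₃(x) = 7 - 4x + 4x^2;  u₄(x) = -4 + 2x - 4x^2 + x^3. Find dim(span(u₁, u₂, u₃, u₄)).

dim = 3

Use coordinates relative to {1, x, …, x^3}.
Row-reduce the 4×4 matrix with these as rows.
There are 3 pivot columns, so rank = 3.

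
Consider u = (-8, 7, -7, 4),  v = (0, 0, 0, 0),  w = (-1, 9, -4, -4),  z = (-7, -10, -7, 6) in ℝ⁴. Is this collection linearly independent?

One of the vectors is the zero vector, so the set is linearly dependent.

linearly dependent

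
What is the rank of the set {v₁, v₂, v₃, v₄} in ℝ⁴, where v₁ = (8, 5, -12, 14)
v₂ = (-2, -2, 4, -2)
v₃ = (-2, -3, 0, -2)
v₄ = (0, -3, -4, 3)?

3

Put the 4×4 matrix [v₁|v₂|v₃|v₄] into echelon form.
Reduction leaves 3 leading entries, giving rank 3.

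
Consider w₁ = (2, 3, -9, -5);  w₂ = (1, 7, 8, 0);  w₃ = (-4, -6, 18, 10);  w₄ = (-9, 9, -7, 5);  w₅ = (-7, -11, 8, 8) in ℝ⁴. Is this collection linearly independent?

There are 5 vectors in a 4-dimensional space, so they cannot be linearly independent.

linearly dependent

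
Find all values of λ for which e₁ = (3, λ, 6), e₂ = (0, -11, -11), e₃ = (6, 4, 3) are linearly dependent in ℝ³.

Place the vectors as rows of a 3×3 matrix; dependence ⇔ determinant zero.
The determinant works out to 429 - 66*λ.
Solving 429 - 66*λ = 0 yields λ = 13/2.

λ = 13/2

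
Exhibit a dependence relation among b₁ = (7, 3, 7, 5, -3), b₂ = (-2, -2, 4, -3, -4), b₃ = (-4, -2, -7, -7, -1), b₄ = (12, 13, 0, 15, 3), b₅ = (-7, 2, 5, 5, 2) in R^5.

Set up α₁b₁ + … + α₅b₅ = 0 and solve the homogeneous system.
The free variable yields coefficients (3, -3, 2, -1, 1) (any nonzero multiple also works).

3b₁ - 3b₂ + 2b₃ - b₄ + b₅ = 0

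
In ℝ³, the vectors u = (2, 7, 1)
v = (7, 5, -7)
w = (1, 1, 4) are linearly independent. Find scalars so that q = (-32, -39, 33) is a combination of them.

Since u, v, w are independent, the coefficients expressing q are uniquely determined by a linear system.
Row-reducing the augmented matrix gives the unique coefficients (c₁, c₂, c₃) = (-3, -4, 2).

q = -3u - 4v + 2w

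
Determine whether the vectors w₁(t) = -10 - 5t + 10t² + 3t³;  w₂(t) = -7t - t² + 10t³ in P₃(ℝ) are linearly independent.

Take coordinates with respect to the standard basis {1, t, …, t³}.
Row-reduce the matrix whose columns are w₁, w₂.
The reduction yields 2 nonzero rows, so the rank is 2.
Since rank = 2 (the number of vectors), the set is linearly independent.

linearly independent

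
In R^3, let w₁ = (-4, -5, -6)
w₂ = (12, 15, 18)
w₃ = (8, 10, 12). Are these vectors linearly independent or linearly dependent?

One vector is a scalar multiple of another, so the set is dependent.

linearly dependent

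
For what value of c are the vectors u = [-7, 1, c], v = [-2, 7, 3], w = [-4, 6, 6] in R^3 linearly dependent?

c = 21/2

Place the vectors as rows of a 3×3 matrix; dependence ⇔ determinant zero.
The determinant works out to 16*c - 168.
Solving 16*c - 168 = 0 yields c = 21/2.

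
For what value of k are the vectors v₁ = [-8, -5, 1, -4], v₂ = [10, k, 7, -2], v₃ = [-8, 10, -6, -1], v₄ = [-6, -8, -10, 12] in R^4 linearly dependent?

Place the vectors as rows of a 4×4 matrix; dependence ⇔ determinant zero.
Expanding, det = 582*k + 1358.
Solving 582*k + 1358 = 0 yields k = -7/3.

k = -7/3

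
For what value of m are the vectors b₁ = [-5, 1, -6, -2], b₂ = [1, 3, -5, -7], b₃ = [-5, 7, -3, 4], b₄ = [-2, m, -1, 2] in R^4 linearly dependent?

Place the vectors as rows of a 4×4 matrix; dependence ⇔ determinant zero.
Expanding, det = 75*m - 240.
Setting this to zero gives m = 16/5.

m = 16/5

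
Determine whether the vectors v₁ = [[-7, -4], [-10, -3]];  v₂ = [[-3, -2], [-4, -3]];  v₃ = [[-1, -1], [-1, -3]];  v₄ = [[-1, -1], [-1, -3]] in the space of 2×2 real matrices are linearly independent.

linearly dependent

Write each element as a coordinate vector in ℝ⁴ using {E₁₁, E₁₂, E₂₁, E₂₂}.
Two of the vectors are equal, giving an immediate dependence.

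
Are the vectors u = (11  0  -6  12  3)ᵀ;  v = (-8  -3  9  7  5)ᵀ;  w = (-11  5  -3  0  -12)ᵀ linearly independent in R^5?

linearly independent

Place the vectors as rows of a 3×5 matrix and reduce to echelon form.
The reduction yields 3 nonzero rows, so the rank is 3.
Since rank = 3 (the number of vectors), the set is linearly independent.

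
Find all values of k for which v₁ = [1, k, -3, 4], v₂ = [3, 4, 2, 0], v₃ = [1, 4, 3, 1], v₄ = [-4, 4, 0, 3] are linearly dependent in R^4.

Place the vectors as rows of a 4×4 matrix; dependence ⇔ determinant zero.
Cofactor expansion gives det = 208 - 13*k.
Setting this to zero gives k = 16.

k = 16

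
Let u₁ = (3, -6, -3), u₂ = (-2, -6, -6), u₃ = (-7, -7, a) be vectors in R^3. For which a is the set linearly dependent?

a = -49/5

The set is linearly dependent precisely when det[u₁; u₂; u₃] = 0.
The determinant works out to -30*a - 294.
Setting this to zero gives a = -49/5.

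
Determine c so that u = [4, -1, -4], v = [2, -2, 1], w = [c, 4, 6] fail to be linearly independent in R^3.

c = -28/3

The set is linearly dependent precisely when det[u; v; w] = 0.
Expanding, det = -9*c - 84.
Solving -9*c - 84 = 0 yields c = -28/3.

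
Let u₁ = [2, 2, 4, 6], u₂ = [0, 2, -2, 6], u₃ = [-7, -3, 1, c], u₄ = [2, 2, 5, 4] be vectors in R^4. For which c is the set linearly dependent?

c = -47

Place the vectors as rows of a 4×4 matrix; dependence ⇔ determinant zero.
The determinant works out to -4*c - 188.
This vanishes exactly when c = -47.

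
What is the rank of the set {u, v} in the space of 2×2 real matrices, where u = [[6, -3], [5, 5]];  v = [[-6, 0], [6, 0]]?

Represent each element by its coordinate vector in ℝ⁴.
Row-reduce the 2×4 matrix with these as rows.
Reduction leaves 2 leading entries, giving rank 2.

rank 2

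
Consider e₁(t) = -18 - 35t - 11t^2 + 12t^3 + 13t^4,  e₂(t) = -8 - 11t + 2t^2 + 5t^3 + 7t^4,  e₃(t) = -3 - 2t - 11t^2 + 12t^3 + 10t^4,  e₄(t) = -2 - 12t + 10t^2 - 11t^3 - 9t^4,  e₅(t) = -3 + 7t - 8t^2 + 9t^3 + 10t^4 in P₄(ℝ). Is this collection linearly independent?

Take coordinates with respect to the standard basis {1, t, …, t^4}.
The matrix [e₁|e₂|e₃|e₄|e₅] has determinant 0.
A zero determinant means the columns are linearly dependent.

linearly dependent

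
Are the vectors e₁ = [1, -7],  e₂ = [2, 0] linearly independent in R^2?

The matrix [e₁|e₂] has determinant 14.
A nonzero determinant means the columns are linearly independent.

linearly independent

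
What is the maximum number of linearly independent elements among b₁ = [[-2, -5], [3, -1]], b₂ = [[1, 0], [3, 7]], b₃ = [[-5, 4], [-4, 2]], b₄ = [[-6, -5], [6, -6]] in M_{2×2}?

4

Represent each element by its coordinate vector in ℝ⁴.
Apply Gaussian elimination to the matrix whose rows are b₁, b₂, b₃, b₄.
There are 4 pivot columns, so rank = 4.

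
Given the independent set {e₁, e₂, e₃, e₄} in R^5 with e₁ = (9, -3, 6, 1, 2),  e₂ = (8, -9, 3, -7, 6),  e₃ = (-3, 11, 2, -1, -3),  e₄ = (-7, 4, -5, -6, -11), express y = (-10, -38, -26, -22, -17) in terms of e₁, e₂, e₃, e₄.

Since e₁, e₂, e₃, e₄ are independent, the coefficients expressing y are uniquely determined by a linear system.
Row-reducing the augmented matrix gives the unique coefficients (a₁, …, a₄) = (-1, 1, -4, 3).

y = -e₁ + e₂ - 4e₃ + 3e₄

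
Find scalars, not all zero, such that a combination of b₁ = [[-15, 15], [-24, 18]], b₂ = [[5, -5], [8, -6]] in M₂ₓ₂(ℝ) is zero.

Write each element as a vector in ℝ⁴ using {E₁₁, E₁₂, E₂₁, E₂₂}.
Set up α₁b₁ + α₂b₂ = 0 and solve the homogeneous system.
A generator of the null space is (1, 3).

b₁ + 3b₂ = 0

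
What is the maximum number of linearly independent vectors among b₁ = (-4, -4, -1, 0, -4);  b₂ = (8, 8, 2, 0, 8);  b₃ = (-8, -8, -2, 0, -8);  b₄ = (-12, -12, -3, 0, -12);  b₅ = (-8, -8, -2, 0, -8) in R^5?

Apply Gaussian elimination to the matrix whose rows are b₁, b₂, b₃, b₄, b₅.
There is 1 pivot column, so rank = 1.

1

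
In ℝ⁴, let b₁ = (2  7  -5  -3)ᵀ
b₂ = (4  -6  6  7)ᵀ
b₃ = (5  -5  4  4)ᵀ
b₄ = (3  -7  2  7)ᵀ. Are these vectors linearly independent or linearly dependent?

linearly independent

Row-reduce the matrix whose columns are b₁, b₂, b₃, b₄.
The reduction yields 4 nonzero rows, so the rank is 4.
Since rank = 4 (the number of vectors), the set is linearly independent.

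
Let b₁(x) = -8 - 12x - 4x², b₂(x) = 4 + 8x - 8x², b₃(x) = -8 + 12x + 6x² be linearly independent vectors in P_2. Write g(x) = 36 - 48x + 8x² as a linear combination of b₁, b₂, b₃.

g = -2b₁ - 3b₂ - 4b₃

Take coordinate vectors relative to {1, x, x²}.
Write g = c₁b₁ + … + c₃b₃ and equate components.
The system has the unique solution (c₁, c₂, c₃) = (-2, -3, -4).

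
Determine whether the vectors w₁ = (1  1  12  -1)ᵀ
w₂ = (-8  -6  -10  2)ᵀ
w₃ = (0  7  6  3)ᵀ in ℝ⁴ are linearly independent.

Place the vectors as rows of a 3×4 matrix and reduce to echelon form.
The reduction yields 3 nonzero rows, so the rank is 3.
Since rank = 3 (the number of vectors), the set is linearly independent.

linearly independent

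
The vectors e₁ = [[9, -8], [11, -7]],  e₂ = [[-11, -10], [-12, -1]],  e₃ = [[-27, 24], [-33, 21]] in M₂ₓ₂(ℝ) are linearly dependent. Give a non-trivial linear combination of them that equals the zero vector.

Take coordinates with respect to {E₁₁, E₁₂, E₂₁, E₂₂}.
Write the vectors as columns of a matrix and find a nonzero vector in its null space.
A generator of the null space is (3, 0, 1).

3e₁ + e₃ = 0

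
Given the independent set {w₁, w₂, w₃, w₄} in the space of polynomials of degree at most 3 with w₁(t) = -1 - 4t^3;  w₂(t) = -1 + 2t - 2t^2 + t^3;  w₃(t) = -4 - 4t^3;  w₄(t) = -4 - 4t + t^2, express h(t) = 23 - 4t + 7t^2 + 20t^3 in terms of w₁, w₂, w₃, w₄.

h = -3w₁ - 4w₂ - 3w₃ - w₄

Take coordinate vectors relative to {1, t, …, t^3}.
Solve the system with w₁, w₂, w₃, w₄ as columns and h as the right-hand side.
Back-substitution yields (c₁, …, c₄) = (-3, -4, -3, -1).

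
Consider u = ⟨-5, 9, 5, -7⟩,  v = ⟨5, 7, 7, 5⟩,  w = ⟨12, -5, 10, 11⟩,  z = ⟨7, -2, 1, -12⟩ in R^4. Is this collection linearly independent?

linearly independent

Row-reduce the matrix whose columns are u, v, w, z.
The reduction yields 4 nonzero rows, so the rank is 4.
Since rank = 4 (the number of vectors), the set is linearly independent.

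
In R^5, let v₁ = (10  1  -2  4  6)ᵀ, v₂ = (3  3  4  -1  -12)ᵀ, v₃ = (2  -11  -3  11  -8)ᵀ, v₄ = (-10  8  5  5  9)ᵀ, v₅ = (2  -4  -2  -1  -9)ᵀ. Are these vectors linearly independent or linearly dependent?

Row-reduce the matrix whose columns are v₁, v₂, v₃, v₄, v₅.
The reduction yields 5 nonzero rows, so the rank is 5.
Since rank = 5 (the number of vectors), the set is linearly independent.

linearly independent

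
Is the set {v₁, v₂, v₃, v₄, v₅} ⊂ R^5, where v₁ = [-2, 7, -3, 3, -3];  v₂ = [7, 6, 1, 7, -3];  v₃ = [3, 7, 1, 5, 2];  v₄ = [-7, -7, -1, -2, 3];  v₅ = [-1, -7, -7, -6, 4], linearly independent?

Place the vectors as rows of a 5×5 matrix and reduce to echelon form.
The reduction yields 5 nonzero rows, so the rank is 5.
Since rank = 5 (the number of vectors), the set is linearly independent.

linearly independent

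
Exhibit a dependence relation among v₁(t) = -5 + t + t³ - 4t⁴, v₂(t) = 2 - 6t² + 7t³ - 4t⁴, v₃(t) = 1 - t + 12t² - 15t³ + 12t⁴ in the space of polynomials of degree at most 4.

Take coordinates with respect to {1, t, …, t⁴}.
Set up α₁v₁ + … + α₃v₃ = 0 and solve the homogeneous system.
A generator of the null space is (1, 2, 1).

v₁ + 2v₂ + v₃ = 0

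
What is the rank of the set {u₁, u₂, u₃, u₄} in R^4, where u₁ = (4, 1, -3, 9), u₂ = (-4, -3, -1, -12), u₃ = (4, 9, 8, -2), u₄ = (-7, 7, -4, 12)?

4

Form the matrix with u₁, u₂, u₃, u₄ as columns and reduce.
Reduction leaves 4 leading entries, giving rank 4.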